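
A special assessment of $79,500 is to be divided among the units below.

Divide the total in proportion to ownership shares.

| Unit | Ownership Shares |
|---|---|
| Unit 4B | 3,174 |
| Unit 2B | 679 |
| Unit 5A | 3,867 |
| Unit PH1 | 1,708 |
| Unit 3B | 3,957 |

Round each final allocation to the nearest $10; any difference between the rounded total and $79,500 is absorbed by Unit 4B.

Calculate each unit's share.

Unit 4B: $18,860; Unit 2B: $4,030; Unit 5A: $22,970; Unit PH1: $10,140; Unit 3B: $23,500

Total ownership shares = 13,385.
Unrounded shares: Unit 4B 3,174/13,385 × $79,500 = 18,851.92; Unit 2B 679/13,385 × $79,500 = 4,032.91; Unit 5A 3,867/13,385 × $79,500 = 22,967.99; Unit PH1 1,708/13,385 × $79,500 = 10,144.64; Unit 3B 3,957/13,385 × $79,500 = 23,502.54.
At nearest $10: Unit 4B $18,850; Unit 2B $4,030; Unit 5A $22,970; Unit PH1 $10,140; Unit 3B $23,500. Sum = $79,490.
Difference $79,500 − $79,490 = +$10 applied to Unit 4B: Unit 4B becomes $18,860.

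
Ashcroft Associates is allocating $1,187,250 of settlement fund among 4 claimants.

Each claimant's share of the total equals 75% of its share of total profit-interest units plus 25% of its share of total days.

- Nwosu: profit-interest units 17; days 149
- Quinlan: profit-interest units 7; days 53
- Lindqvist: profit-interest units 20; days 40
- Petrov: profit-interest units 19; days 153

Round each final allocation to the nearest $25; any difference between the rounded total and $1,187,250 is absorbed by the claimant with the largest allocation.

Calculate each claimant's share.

Profit-interest units total 63; days total 395.
Combined weights (75% profit-interest units + 25% days): Nwosu 0.2967; Quinlan 0.1169; Lindqvist 0.2634; Petrov 0.3230.
Pro-rata amounts: Nwosu 352,238.97; Quinlan 138,762.97; Lindqvist 312,735.53; Petrov 383,512.52.
Rounded to nearest $25: Nwosu $352,250; Quinlan $138,775; Lindqvist $312,725; Petrov $383,525. Sum = $1,187,275.
Difference $1,187,250 − $1,187,275 = −$25 applied to largest allocation (Petrov): Petrov becomes $383,500.

Nwosu: $352,250 | Quinlan: $138,775 | Lindqvist: $312,725 | Petrov: $383,500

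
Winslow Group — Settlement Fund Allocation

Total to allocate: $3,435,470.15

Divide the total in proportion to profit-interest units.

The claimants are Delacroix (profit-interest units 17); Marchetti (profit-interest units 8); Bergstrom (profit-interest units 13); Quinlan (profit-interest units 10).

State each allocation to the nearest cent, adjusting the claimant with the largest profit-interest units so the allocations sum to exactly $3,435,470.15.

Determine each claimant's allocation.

Combined profit-interest units = 17 + 8 + 13 + 10 = 48.
Unrounded shares: Delacroix 1,216,729.0115; Marchetti 572,578.3583; Bergstrom 930,439.8323; Quinlan 715,722.9479.
After rounding (cent): Delacroix $1,216,729.01; Marchetti $572,578.36; Bergstrom $930,439.83; Quinlan $715,722.95. Sum = $3,435,470.15.
No rounding difference to absorb.

Delacroix: $1,216,729.01 · Marchetti: $572,578.36 · Bergstrom: $930,439.83 · Quinlan: $715,722.95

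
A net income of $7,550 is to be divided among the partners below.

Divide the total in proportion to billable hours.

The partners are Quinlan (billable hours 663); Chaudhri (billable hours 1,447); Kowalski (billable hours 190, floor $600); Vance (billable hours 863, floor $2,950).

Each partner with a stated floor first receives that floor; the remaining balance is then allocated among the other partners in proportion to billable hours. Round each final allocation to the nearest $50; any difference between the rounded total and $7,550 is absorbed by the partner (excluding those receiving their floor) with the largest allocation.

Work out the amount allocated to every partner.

Minimums first: Kowalski $600; Vance $2,950. Residual $4,000.
Residual split over remaining billable hours 2,110: Quinlan 1,256.87 → $1,250; Chaudhri 2,743.13 → $2,750.

Quinlan: $1,250; Chaudhri: $2,750; Kowalski: $600; Vance: $2,950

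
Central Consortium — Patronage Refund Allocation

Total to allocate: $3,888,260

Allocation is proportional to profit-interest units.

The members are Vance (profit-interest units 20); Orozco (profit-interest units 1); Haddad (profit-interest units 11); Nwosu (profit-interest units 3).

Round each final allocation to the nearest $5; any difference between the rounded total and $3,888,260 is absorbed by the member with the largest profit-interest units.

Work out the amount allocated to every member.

Combined profit-interest units = 35.
Raw shares: Vance 20/35 × $3,888,260 = 2,221,862.86; Orozco 1/35 × $3,888,260 = 111,093.14; Haddad 11/35 × $3,888,260 = 1,222,024.57; Nwosu 3/35 × $3,888,260 = 333,279.43.
At nearest $5: Vance $2,221,865; Orozco $111,095; Haddad $1,222,025; Nwosu $333,280. Sum = $3,888,265.
Difference $3,888,260 − $3,888,265 = −$5 applied to largest profit-interest units (Vance): Vance becomes $2,221,860.

Vance: $2,221,860 · Orozco: $111,095 · Haddad: $1,222,025 · Nwosu: $333,280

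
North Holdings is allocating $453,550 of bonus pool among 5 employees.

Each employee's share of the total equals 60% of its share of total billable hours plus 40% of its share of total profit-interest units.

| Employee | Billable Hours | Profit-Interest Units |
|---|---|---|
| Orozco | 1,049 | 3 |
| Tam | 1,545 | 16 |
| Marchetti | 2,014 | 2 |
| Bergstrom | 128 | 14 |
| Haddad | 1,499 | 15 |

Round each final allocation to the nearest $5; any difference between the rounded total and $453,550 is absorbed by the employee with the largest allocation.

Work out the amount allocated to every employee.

Billable hours total 6,235; profit-interest units total 50.
Combined weights (60% billable hours + 40% profit-interest units): Orozco 0.1249; Tam 0.2767; Marchetti 0.2098; Bergstrom 0.1243; Haddad 0.2643.
Pro-rata amounts: Orozco 56,669.38; Tam 125,486.77; Marchetti 95,158.94; Bergstrom 56,384.23; Haddad 119,850.68.
After rounding ($5): Orozco $56,670; Tam $125,485; Marchetti $95,160; Bergstrom $56,385; Haddad $119,850. Sum = $453,550.
Rounded total matches; no reconciliation needed.

Orozco: $56,670 · Tam: $125,485 · Marchetti: $95,160 · Bergstrom: $56,385 · Haddad: $119,850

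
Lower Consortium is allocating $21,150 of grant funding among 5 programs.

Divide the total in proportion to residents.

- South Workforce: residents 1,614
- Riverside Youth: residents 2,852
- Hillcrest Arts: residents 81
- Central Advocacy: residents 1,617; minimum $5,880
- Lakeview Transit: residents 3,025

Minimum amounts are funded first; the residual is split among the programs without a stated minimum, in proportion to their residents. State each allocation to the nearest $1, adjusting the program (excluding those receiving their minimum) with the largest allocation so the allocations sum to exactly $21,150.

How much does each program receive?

Fund the minimums — Central Advocacy $5,880. Remaining pool $15,270.
Remaining pool split over remaining residents 7,572: South Workforce 3,254.86 → $3,255; Riverside Youth 5,751.46 → $5,751; Hillcrest Arts 163.35 → $163; Lakeview Transit 6,100.34 → $6,100.
Rounding difference +$1 applied to Lakeview Transit → $6,101.

South Workforce: $3,255 | Riverside Youth: $5,751 | Hillcrest Arts: $163 | Central Advocacy: $5,880 | Lakeview Transit: $6,101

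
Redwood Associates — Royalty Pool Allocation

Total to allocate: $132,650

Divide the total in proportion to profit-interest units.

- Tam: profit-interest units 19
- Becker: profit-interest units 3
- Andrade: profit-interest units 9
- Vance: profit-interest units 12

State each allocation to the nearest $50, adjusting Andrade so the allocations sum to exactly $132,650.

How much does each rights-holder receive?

Profit-interest units total: 43.
Raw shares: Tam 19/43 × $132,650 = 58,612.79; Becker 3/43 × $132,650 = 9,254.65; Andrade 9/43 × $132,650 = 27,763.95; Vance 12/43 × $132,650 = 37,018.60.
Rounded to nearest $50: Tam $58,600; Becker $9,250; Andrade $27,750; Vance $37,000. Sum = $132,600.
Difference $132,650 − $132,600 = +$50 applied to Andrade: Andrade becomes $27,800.

Tam: $58,600 | Becker: $9,250 | Andrade: $27,800 | Vance: $37,000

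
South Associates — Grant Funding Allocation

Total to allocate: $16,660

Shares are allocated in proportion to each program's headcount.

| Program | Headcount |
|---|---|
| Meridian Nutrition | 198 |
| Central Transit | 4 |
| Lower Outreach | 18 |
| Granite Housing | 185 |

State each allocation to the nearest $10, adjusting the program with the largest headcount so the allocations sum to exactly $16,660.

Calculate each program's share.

Meridian Nutrition: $8,150 | Central Transit: $160 | Lower Outreach: $740 | Granite Housing: $7,610

Total headcount = 405.
Raw shares: Meridian Nutrition 198/405 × $16,660 = 8,144.89; Central Transit 4/405 × $16,660 = 164.54; Lower Outreach 18/405 × $16,660 = 740.44; Granite Housing 185/405 × $16,660 = 7,610.12.
After rounding ($10): Meridian Nutrition $8,140; Central Transit $160; Lower Outreach $740; Granite Housing $7,610. Sum = $16,650.
Difference $16,660 − $16,650 = +$10 applied to largest headcount (Meridian Nutrition): Meridian Nutrition becomes $8,150.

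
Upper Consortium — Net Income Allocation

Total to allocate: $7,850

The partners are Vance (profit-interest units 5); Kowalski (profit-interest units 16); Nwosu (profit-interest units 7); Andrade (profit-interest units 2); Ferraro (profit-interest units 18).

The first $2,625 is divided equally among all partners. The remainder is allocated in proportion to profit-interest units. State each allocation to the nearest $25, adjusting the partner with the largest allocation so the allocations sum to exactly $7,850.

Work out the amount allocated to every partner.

Vance: $1,075 · Kowalski: $2,275 · Nwosu: $1,275 · Andrade: $750 · Ferraro: $2,475

$2,625 shared equally gives $525 per partner.
Remainder $5,225 by profit-interest units (total 48): Vance 544.27 → $550; Kowalski 1,741.67 → $1,750; Nwosu 761.98 → $750; Andrade 217.71 → $225; Ferraro 1,959.38 → $1,950.
Totals: Vance $525 + $550 = $1,075; Kowalski $525 + $1,750 = $2,275; Nwosu $525 + $750 = $1,275; Andrade $525 + $225 = $750; Ferraro $525 + $1,950 = $2,475.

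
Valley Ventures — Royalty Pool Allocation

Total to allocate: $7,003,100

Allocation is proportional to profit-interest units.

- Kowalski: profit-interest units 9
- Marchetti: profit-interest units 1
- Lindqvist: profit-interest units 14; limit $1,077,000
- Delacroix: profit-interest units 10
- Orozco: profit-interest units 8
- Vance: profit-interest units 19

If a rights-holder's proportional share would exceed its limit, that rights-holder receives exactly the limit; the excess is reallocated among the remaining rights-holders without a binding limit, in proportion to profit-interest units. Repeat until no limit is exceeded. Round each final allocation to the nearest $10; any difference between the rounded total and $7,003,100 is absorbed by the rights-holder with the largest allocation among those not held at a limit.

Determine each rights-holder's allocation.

Kowalski: $1,134,790 | Marchetti: $126,090 | Lindqvist: $1,077,000 | Delacroix: $1,260,870 | Orozco: $1,008,700 | Vance: $2,395,650

Combined profit-interest units = 61.
Proportional shares (ignoring caps): Kowalski 1,033,244.26; Marchetti 114,804.92; Lindqvist 1,607,268.85; Delacroix 1,148,049.18; Orozco 918,439.34; Vance 2,181,293.44.
Held at cap: Lindqvist ($1,077,000); remaining pool $5,926,100 reallocated over remaining profit-interest units 47.
Remaining shares: Kowalski 1,134,785.11 → $1,134,790; Marchetti 126,087.23 → $126,090; Delacroix 1,260,872.34 → $1,260,870; Orozco 1,008,697.87 → $1,008,700; Vance 2,395,657.45 → $2,395,660.
Rounding difference −$10 applied to Vance → $2,395,650.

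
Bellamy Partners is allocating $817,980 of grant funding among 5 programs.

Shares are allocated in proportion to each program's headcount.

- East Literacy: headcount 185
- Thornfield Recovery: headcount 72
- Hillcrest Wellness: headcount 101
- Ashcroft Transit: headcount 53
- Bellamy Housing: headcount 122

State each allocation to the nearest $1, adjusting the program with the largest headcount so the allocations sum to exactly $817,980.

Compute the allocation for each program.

Sum of headcount: 185 + 72 + 101 + 53 + 122 = 533.
Proportional shares: East Literacy 283,914.26; Thornfield Recovery 110,496.36; Hillcrest Wellness 155,001.84; Ashcroft Transit 81,337.60; Bellamy Housing 187,229.94.
Rounded to nearest $1: East Literacy $283,914; Thornfield Recovery $110,496; Hillcrest Wellness $155,002; Ashcroft Transit $81,338; Bellamy Housing $187,230. Sum = $817,980.
No rounding difference to absorb.

East Literacy: $283,914 · Thornfield Recovery: $110,496 · Hillcrest Wellness: $155,002 · Ashcroft Transit: $81,338 · Bellamy Housing: $187,230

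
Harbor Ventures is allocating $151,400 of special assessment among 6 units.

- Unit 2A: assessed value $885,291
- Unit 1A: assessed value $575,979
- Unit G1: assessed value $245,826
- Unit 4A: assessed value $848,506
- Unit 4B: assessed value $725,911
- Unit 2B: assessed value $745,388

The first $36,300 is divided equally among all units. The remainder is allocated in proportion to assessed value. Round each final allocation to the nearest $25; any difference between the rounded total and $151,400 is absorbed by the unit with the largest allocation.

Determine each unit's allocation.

Equal tier: $36,300 ÷ 6 = $6,050 apiece.
Remainder $115,100 by assessed value (total 4,026,901): Unit 2A 25,304.07 → $25,300; Unit 1A 16,463.08 → $16,475; Unit G1 7,026.39 → $7,025; Unit 4A 24,252.65 → $24,250; Unit 4B 20,748.55 → $20,750; Unit 2B 21,305.26 → $21,300.
Totals: Unit 2A $6,050 + $25,300 = $31,350; Unit 1A $6,050 + $16,475 = $22,525; Unit G1 $6,050 + $7,025 = $13,075; Unit 4A $6,050 + $24,250 = $30,300; Unit 4B $6,050 + $20,750 = $26,800; Unit 2B $6,050 + $21,300 = $27,350.

Unit 2A: $31,350 | Unit 1A: $22,525 | Unit G1: $13,075 | Unit 4A: $30,300 | Unit 4B: $26,800 | Unit 2B: $27,350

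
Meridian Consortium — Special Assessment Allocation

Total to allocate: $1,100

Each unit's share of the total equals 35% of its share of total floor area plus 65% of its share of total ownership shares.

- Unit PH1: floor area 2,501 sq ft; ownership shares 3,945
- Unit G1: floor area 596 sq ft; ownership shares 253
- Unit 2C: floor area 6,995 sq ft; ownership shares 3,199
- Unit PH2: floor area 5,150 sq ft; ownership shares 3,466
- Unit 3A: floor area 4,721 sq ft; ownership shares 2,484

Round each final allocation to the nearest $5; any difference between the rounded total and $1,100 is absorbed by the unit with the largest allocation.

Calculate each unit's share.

Totals — floor area 19,963, ownership shares 13,347.
Combined weights (35% floor area + 65% ownership shares): Unit PH1 0.2360; Unit G1 0.0228; Unit 2C 0.2784; Unit PH2 0.2591; Unit 3A 0.2037.
Proportional shares: Unit PH1 259.57; Unit G1 25.05; Unit 2C 306.27; Unit PH2 285.00; Unit 3A 224.12.
After rounding ($5): Unit PH1 $260; Unit G1 $25; Unit 2C $305; Unit PH2 $285; Unit 3A $225. Sum = $1,100.
Rounded total matches; no reconciliation needed.

Unit PH1: $260; Unit G1: $25; Unit 2C: $305; Unit PH2: $285; Unit 3A: $225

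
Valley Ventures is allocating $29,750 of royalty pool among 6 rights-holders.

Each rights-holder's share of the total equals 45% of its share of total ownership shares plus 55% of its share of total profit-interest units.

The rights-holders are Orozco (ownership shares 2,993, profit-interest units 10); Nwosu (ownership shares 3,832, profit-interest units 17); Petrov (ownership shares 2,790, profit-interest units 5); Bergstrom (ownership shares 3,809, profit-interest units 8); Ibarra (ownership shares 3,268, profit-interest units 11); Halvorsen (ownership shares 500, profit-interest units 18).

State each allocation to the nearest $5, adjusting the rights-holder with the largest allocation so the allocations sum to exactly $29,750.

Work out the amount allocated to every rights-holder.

Ownership shares total 17,192; profit-interest units total 69.
Composite weights (45% ownership shares + 55% profit-interest units): Orozco 0.1581; Nwosu 0.2358; Petrov 0.1129; Bergstrom 0.1635; Ibarra 0.1732; Halvorsen 0.1566.
Unrounded shares: Orozco 4,702.04; Nwosu 7,015.34; Petrov 3,358.28; Bergstrom 4,863.19; Ibarra 5,153.32; Halvorsen 4,657.83.
At nearest $5: Orozco $4,700; Nwosu $7,015; Petrov $3,360; Bergstrom $4,865; Ibarra $5,155; Halvorsen $4,660. Sum = $29,755.
Difference $29,750 − $29,755 = −$5 applied to largest allocation (Nwosu): Nwosu becomes $7,010.

Orozco: $4,700; Nwosu: $7,010; Petrov: $3,360; Bergstrom: $4,865; Ibarra: $5,155; Halvorsen: $4,660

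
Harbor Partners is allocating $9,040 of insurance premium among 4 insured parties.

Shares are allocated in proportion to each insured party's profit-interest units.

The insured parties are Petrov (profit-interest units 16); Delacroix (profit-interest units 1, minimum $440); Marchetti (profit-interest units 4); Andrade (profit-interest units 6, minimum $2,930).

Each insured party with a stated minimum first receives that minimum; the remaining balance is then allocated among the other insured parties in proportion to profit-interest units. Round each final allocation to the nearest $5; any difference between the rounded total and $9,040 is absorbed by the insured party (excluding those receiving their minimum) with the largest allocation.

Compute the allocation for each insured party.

Petrov: $4,535 | Delacroix: $440 | Marchetti: $1,135 | Andrade: $2,930

Minimums first: Delacroix $440; Andrade $2,930. Remaining pool $5,670.
Remaining pool split over remaining profit-interest units 20: Petrov 4,536.00 → $4,535; Marchetti 1,134.00 → $1,135.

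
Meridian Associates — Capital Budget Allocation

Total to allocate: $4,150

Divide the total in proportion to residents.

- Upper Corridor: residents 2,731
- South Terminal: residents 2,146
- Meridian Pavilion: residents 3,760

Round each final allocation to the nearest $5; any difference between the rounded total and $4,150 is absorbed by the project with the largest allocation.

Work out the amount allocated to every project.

Residents total: 8,637.
Pro-rata amounts: Upper Corridor 2,731/8,637 × $4,150 = 1,312.22; South Terminal 2,146/8,637 × $4,150 = 1,031.13; Meridian Pavilion 3,760/8,637 × $4,150 = 1,806.65.
After rounding ($5): Upper Corridor $1,310; South Terminal $1,030; Meridian Pavilion $1,805. Sum = $4,145.
Difference $4,150 − $4,145 = +$5 applied to largest allocation (Meridian Pavilion): Meridian Pavilion becomes $1,810.

Upper Corridor: $1,310 · South Terminal: $1,030 · Meridian Pavilion: $1,810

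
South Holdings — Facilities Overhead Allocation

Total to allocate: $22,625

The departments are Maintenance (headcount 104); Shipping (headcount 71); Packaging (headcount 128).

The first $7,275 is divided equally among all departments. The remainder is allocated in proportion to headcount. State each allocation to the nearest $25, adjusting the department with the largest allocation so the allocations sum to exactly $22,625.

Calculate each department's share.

Maintenance: $7,700 · Shipping: $6,025 · Packaging: $8,900

$7,275 shared equally gives $2,425 per department.
Remainder $15,350 by headcount (total 303): Maintenance 5,268.65 → $5,275; Shipping 3,596.86 → $3,600; Packaging 6,484.49 → $6,475.
Totals: Maintenance $2,425 + $5,275 = $7,700; Shipping $2,425 + $3,600 = $6,025; Packaging $2,425 + $6,475 = $8,900.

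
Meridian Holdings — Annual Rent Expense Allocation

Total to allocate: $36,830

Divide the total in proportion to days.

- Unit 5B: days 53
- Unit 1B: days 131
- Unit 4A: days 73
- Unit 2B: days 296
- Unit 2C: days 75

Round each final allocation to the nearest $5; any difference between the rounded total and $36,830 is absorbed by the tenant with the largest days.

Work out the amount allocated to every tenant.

Sum of days: 53 + 131 + 73 + 296 + 75 = 628.
Unrounded shares: Unit 5B 3,108.26; Unit 1B 7,682.69; Unit 4A 4,281.19; Unit 2B 17,359.36; Unit 2C 4,398.49.
At nearest $5: Unit 5B $3,110; Unit 1B $7,685; Unit 4A $4,280; Unit 2B $17,360; Unit 2C $4,400. Sum = $36,835.
Difference $36,830 − $36,835 = −$5 applied to largest days (Unit 2B): Unit 2B becomes $17,355.

Unit 5B: $3,110; Unit 1B: $7,685; Unit 4A: $4,280; Unit 2B: $17,355; Unit 2C: $4,400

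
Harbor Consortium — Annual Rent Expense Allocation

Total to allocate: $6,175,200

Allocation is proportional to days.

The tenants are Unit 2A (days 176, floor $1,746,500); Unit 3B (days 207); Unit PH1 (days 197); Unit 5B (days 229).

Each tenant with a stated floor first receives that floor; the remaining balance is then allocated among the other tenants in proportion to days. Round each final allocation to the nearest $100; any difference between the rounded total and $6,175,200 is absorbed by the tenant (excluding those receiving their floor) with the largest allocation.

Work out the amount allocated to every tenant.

Unit 2A: $1,746,500 | Unit 3B: $1,448,200 | Unit PH1: $1,378,300 | Unit 5B: $1,602,200

Fund the minimums — Unit 2A $1,746,500. Remaining pool $4,428,700.
Remaining pool split over remaining days 633: Unit 3B 1,448,247.87 → $1,448,200; Unit PH1 1,378,284.20 → $1,378,300; Unit 5B 1,602,167.93 → $1,602,200.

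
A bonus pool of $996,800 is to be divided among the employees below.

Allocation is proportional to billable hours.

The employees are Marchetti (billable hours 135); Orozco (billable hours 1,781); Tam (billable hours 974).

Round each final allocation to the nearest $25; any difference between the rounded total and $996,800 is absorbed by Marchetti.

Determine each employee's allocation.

Total billable hours = 2,890.
Raw shares: Marchetti 135/2,890 × $996,800 = 46,563.32; Orozco 1,781/2,890 × $996,800 = 614,290.93; Tam 974/2,890 × $996,800 = 335,945.74.
After rounding ($25): Marchetti $46,575; Orozco $614,300; Tam $335,950. Sum = $996,825.
Difference $996,800 − $996,825 = −$25 applied to Marchetti: Marchetti becomes $46,550.

Marchetti: $46,550 · Orozco: $614,300 · Tam: $335,950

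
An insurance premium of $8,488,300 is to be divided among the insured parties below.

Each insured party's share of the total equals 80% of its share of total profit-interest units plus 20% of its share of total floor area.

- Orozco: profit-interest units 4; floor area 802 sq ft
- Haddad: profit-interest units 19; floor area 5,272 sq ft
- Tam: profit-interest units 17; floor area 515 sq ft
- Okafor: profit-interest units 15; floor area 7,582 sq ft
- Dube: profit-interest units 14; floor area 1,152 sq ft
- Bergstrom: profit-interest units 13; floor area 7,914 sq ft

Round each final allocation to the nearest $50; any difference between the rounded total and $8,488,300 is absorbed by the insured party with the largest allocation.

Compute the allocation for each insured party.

Totals — profit-interest units 82, floor area 23,237.
Blended shares (80% profit-interest units + 20% floor area): Orozco 0.0459; Haddad 0.2307; Tam 0.1703; Okafor 0.2116; Dube 0.1465; Bergstrom 0.1949.
Raw shares: Orozco 389,843.64; Haddad 1,958,605.30; Tam 1,445,440.73; Okafor 1,796,119.67; Dube 1,243,540.93; Bergstrom 1,654,749.72.
After rounding ($50): Orozco $389,850; Haddad $1,958,600; Tam $1,445,450; Okafor $1,796,100; Dube $1,243,550; Bergstrom $1,654,750. Sum = $8,488,300.
Sum already equals the total — no adjustment.

Orozco: $389,850 · Haddad: $1,958,600 · Tam: $1,445,450 · Okafor: $1,796,100 · Dube: $1,243,550 · Bergstrom: $1,654,750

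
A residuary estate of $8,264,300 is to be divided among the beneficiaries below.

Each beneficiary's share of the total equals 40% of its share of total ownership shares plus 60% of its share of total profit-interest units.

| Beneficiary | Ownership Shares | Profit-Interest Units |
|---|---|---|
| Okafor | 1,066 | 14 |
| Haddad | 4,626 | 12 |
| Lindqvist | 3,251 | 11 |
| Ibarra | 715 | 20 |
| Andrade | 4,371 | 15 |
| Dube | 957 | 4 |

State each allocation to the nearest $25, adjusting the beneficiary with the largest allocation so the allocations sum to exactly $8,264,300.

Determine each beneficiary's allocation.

Totals — ownership shares 14,986, profit-interest units 76.
Composite weights (40% ownership shares + 60% profit-interest units): Okafor 0.1390; Haddad 0.2182; Lindqvist 0.1736; Ibarra 0.1770; Andrade 0.2351; Dube 0.0571.
Proportional shares: Okafor 1,148,568.60; Haddad 1,803,370.14; Lindqvist 1,434,818.25; Ibarra 1,462,609.33; Andrade 1,942,853.82; Dube 472,079.86.
At nearest $25: Okafor $1,148,575; Haddad $1,803,375; Lindqvist $1,434,825; Ibarra $1,462,600; Andrade $1,942,850; Dube $472,075. Sum = $8,264,300.
No rounding difference to absorb.

Okafor: $1,148,575 · Haddad: $1,803,375 · Lindqvist: $1,434,825 · Ibarra: $1,462,600 · Andrade: $1,942,850 · Dube: $472,075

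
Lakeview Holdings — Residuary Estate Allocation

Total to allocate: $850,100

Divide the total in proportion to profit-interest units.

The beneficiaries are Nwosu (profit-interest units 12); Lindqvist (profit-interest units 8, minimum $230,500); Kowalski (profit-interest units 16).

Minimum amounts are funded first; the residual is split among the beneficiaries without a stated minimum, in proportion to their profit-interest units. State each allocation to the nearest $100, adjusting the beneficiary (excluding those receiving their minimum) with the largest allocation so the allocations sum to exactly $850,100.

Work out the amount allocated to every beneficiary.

Minimums first: Lindqvist $230,500. Residual $619,600.
Residual split over remaining profit-interest units 28: Nwosu 265,542.86 → $265,500; Kowalski 354,057.14 → $354,100.

Nwosu: $265,500 · Lindqvist: $230,500 · Kowalski: $354,100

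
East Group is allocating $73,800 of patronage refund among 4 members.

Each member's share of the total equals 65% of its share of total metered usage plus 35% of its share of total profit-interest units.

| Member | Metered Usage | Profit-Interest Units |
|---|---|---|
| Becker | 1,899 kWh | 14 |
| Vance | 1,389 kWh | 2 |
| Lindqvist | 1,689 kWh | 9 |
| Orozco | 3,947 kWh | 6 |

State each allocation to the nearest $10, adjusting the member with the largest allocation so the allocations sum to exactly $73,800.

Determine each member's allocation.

Totals — metered usage 8,924, profit-interest units 31.
Combined weights (65% metered usage + 35% profit-interest units): Becker 0.2964; Vance 0.1238; Lindqvist 0.2246; Orozco 0.3552.
Pro-rata amounts: Becker 21,873.03; Vance 9,132.87; Lindqvist 16,578.07; Orozco 26,216.03.
After rounding ($10): Becker $21,870; Vance $9,130; Lindqvist $16,580; Orozco $26,220. Sum = $73,800.
Sum already equals the total — no adjustment.

Becker: $21,870 | Vance: $9,130 | Lindqvist: $16,580 | Orozco: $26,220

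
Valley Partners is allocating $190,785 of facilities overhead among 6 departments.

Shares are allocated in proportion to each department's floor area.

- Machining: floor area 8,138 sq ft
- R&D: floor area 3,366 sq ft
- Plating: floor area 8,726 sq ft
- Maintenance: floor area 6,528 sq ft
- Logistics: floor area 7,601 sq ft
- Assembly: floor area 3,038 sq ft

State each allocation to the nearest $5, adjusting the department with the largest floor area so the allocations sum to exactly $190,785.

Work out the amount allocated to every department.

Sum of floor area: 37,397.
Unrounded shares: Machining 8,138/37,397 × $190,785 = 41,516.92; R&D 3,366/37,397 × $190,785 = 17,172.03; Plating 8,726/37,397 × $190,785 = 44,516.67; Maintenance 6,528/37,397 × $190,785 = 33,303.33; Logistics 7,601/37,397 × $190,785 = 38,777.36; Assembly 3,038/37,397 × $190,785 = 15,498.70.
At nearest $5: Machining $41,515; R&D $17,170; Plating $44,515; Maintenance $33,305; Logistics $38,775; Assembly $15,500. Sum = $190,780.
Difference $190,785 − $190,780 = +$5 applied to largest floor area (Plating): Plating becomes $44,520.

Machining: $41,515; R&D: $17,170; Plating: $44,520; Maintenance: $33,305; Logistics: $38,775; Assembly: $15,500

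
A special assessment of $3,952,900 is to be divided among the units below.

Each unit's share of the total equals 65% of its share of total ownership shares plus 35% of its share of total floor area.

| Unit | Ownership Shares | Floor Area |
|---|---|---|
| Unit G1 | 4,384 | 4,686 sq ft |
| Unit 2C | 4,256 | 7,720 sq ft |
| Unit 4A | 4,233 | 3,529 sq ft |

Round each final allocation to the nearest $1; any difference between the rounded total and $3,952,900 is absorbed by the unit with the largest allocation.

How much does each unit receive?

Unit G1: $1,281,874 · Unit 2C: $1,519,745 · Unit 4A: $1,151,281

Ownership shares total 12,873; floor area total 15,935.
Composite weights (65% ownership shares + 35% floor area): Unit G1 0.3243; Unit 2C 0.3845; Unit 4A 0.2912.
Unrounded shares: Unit G1 1,281,873.77; Unit 2C 1,519,744.80; Unit 4A 1,151,281.43.
After rounding ($1): Unit G1 $1,281,874; Unit 2C $1,519,745; Unit 4A $1,151,281. Sum = $3,952,900.
No rounding difference to absorb.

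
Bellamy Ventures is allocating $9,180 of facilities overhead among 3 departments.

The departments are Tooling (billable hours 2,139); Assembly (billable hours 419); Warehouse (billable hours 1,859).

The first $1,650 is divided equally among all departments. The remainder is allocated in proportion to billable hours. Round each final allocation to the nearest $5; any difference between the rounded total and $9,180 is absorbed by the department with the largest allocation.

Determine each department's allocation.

Tooling: $4,195 | Assembly: $1,265 | Warehouse: $3,720

First tranche $1,650 split equally: $550 each.
Remainder $7,530 by billable hours (total 4,417): Tooling 3,646.52 → $3,645; Assembly 714.30 → $715; Warehouse 3,169.18 → $3,170.
Totals: Tooling $550 + $3,645 = $4,195; Assembly $550 + $715 = $1,265; Warehouse $550 + $3,170 = $3,720.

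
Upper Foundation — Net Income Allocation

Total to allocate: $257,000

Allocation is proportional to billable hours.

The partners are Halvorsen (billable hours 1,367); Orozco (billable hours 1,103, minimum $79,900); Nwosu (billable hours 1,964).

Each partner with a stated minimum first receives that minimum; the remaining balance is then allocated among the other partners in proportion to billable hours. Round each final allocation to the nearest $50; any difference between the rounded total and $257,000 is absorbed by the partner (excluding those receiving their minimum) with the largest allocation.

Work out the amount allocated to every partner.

Fund the minimums — Orozco $79,900. Remaining pool $177,100.
Remaining pool split over remaining billable hours 3,331: Halvorsen 72,679.59 → $72,700; Nwosu 104,420.41 → $104,400.

Halvorsen: $72,700; Orozco: $79,900; Nwosu: $104,400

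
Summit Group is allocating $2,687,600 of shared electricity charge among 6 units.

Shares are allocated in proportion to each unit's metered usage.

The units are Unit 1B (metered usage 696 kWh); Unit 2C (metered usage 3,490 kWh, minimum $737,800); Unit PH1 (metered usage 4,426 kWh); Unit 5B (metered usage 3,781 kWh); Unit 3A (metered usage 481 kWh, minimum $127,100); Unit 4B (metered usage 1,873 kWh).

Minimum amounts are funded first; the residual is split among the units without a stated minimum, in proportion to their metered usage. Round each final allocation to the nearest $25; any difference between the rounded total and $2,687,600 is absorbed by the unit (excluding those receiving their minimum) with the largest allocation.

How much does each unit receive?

Unit 1B: $117,725 | Unit 2C: $737,800 | Unit PH1: $748,650 | Unit 5B: $639,525 | Unit 3A: $127,100 | Unit 4B: $316,800

Minimums first: Unit 2C $737,800; Unit 3A $127,100. Residual $1,822,700.
Residual split over remaining metered usage 10,776: Unit 1B 117,724.50 → $117,725; Unit PH1 748,633.09 → $748,625; Unit 5B 639,534.96 → $639,525; Unit 4B 316,807.45 → $316,800.
Rounding difference +$25 applied to Unit PH1 → $748,650.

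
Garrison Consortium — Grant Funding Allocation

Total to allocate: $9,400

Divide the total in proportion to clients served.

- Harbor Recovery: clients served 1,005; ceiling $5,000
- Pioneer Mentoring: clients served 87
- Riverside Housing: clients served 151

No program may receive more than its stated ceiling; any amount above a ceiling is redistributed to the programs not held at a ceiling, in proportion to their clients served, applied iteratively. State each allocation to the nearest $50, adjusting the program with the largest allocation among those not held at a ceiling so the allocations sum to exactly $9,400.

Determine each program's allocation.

Harbor Recovery: $5,000; Pioneer Mentoring: $1,600; Riverside Housing: $2,800

Sum of clients served: 1,243.
Unconstrained shares: Harbor Recovery 7,600.16; Pioneer Mentoring 657.92; Riverside Housing 1,141.91.
Held at cap: Harbor Recovery ($5,000); remaining pool $4,400 reallocated over remaining clients served 238.
Shares after redistribution: Pioneer Mentoring 1,608.40 → $1,600; Riverside Housing 2,791.60 → $2,800.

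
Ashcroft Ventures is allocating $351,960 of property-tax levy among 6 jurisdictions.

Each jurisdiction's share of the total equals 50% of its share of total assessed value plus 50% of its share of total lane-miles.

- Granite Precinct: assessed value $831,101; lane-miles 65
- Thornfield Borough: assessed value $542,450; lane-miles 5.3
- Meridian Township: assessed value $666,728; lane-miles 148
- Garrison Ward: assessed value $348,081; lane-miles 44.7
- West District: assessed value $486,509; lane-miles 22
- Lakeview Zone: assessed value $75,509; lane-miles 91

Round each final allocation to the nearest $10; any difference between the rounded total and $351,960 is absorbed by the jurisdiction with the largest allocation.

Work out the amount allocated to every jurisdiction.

Granite Precinct: $79,990; Thornfield Borough: $34,840; Meridian Township: $109,040; Garrison Ward: $41,680; West District: $39,320; Lakeview Zone: $47,090

Totals — assessed value 2,950,378, lane-miles 376.
Blended shares (50% assessed value + 50% lane-miles): Granite Precinct 0.2273; Thornfield Borough 0.0990; Meridian Township 0.3098; Garrison Ward 0.1184; West District 0.1117; Lakeview Zone 0.1338.
Proportional shares: Granite Precinct 79,994.42; Thornfield Borough 34,835.86; Meridian Township 109,036.78; Garrison Ward 41,682.87; West District 39,315.31; Lakeview Zone 47,094.76.
At nearest $10: Granite Precinct $79,990; Thornfield Borough $34,840; Meridian Township $109,040; Garrison Ward $41,680; West District $39,320; Lakeview Zone $47,090. Sum = $351,960.
Rounded total matches; no reconciliation needed.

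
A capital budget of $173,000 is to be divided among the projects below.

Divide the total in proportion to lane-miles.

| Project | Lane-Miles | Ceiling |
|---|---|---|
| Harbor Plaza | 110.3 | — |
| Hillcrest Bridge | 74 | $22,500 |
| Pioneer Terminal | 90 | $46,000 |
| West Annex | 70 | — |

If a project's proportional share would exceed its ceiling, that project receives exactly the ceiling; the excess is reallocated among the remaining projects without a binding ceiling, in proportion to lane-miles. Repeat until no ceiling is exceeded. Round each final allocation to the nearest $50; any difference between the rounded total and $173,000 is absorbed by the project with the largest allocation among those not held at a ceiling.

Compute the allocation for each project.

Total lane-miles = 344.3.
Unconstrained shares: Harbor Plaza 55,422.31; Hillcrest Bridge 37,182.69; Pioneer Terminal 45,222.19; West Annex 35,172.81.
Capped: Hillcrest Bridge ($22,500); residual $150,500 reallocated over remaining lane-miles 270.3.
Capped: Pioneer Terminal ($46,000); residual $104,500 reallocated over remaining lane-miles 180.3.
Redistributed shares: Harbor Plaza 63,928.73 → $63,950; West Annex 40,571.27 → $40,550.

Harbor Plaza: $63,950; Hillcrest Bridge: $22,500; Pioneer Terminal: $46,000; West Annex: $40,550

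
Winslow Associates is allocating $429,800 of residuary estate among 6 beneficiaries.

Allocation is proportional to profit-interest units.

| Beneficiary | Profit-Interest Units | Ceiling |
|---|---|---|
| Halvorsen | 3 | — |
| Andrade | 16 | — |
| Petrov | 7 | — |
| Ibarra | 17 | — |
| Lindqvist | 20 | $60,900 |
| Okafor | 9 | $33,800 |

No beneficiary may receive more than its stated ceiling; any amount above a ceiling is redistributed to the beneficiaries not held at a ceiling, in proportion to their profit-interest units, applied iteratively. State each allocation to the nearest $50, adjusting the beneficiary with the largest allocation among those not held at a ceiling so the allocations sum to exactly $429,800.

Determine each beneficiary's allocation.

Halvorsen: $23,400 | Andrade: $124,700 | Petrov: $54,550 | Ibarra: $132,450 | Lindqvist: $60,900 | Okafor: $33,800

Profit-interest units total: 72.
Unconstrained shares: Halvorsen 17,908.33; Andrade 95,511.11; Petrov 41,786.11; Ibarra 101,480.56; Lindqvist 119,388.89; Okafor 53,725.00.
Cap binds for Lindqvist ($60,900), Okafor ($33,800); residual $335,100 reallocated over remaining profit-interest units 43.
Redistributed shares: Halvorsen 23,379.07 → $23,400; Andrade 124,688.37 → $124,700; Petrov 54,551.16 → $54,550; Ibarra 132,481.40 → $132,500.
Rounding difference −$50 applied to Ibarra → $132,450.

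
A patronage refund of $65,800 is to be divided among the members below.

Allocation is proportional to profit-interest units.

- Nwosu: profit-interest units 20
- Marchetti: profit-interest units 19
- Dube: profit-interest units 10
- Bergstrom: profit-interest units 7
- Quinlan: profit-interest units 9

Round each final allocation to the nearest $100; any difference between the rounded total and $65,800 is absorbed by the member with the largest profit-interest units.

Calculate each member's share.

Nwosu: $20,300; Marchetti: $19,200; Dube: $10,100; Bergstrom: $7,100; Quinlan: $9,100

Profit-interest units total: 65.
Unrounded shares: Nwosu 20/65 × $65,800 = 20,246.15; Marchetti 19/65 × $65,800 = 19,233.85; Dube 10/65 × $65,800 = 10,123.08; Bergstrom 7/65 × $65,800 = 7,086.15; Quinlan 9/65 × $65,800 = 9,110.77.
At nearest $100: Nwosu $20,200; Marchetti $19,200; Dube $10,100; Bergstrom $7,100; Quinlan $9,100. Sum = $65,700.
Difference $65,800 − $65,700 = +$100 applied to largest profit-interest units (Nwosu): Nwosu becomes $20,300.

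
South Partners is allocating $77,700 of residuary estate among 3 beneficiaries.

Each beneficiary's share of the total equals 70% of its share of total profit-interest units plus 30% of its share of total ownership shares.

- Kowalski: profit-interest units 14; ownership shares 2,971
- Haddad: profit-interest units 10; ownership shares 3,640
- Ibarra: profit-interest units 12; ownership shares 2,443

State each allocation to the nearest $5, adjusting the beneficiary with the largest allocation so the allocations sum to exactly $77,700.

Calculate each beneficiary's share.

Totals — profit-interest units 36, ownership shares 9,054.
Combined weights (70% profit-interest units + 30% ownership shares): Kowalski 0.3707; Haddad 0.3151; Ibarra 0.3143.
Unrounded shares: Kowalski 28,800.66; Haddad 24,479.71; Ibarra 24,419.63.
Rounded to nearest $5: Kowalski $28,800; Haddad $24,480; Ibarra $24,420. Sum = $77,700.
Sum already equals the total — no adjustment.

Kowalski: $28,800 | Haddad: $24,480 | Ibarra: $24,420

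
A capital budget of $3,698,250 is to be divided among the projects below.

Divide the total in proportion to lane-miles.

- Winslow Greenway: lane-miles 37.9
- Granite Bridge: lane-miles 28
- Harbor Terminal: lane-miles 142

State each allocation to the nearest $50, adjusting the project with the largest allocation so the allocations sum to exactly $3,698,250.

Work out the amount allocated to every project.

Winslow Greenway: $674,200 | Granite Bridge: $498,100 | Harbor Terminal: $2,525,950

Total lane-miles = 207.9.
Raw shares: Winslow Greenway 37.9/207.9 × $3,698,250 = 674,187.95; Granite Bridge 28/207.9 × $3,698,250 = 498,080.81; Harbor Terminal 142/207.9 × $3,698,250 = 2,525,981.24.
At nearest $50: Winslow Greenway $674,200; Granite Bridge $498,100; Harbor Terminal $2,526,000. Sum = $3,698,300.
Difference $3,698,250 − $3,698,300 = −$50 applied to largest allocation (Harbor Terminal): Harbor Terminal becomes $2,525,950.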